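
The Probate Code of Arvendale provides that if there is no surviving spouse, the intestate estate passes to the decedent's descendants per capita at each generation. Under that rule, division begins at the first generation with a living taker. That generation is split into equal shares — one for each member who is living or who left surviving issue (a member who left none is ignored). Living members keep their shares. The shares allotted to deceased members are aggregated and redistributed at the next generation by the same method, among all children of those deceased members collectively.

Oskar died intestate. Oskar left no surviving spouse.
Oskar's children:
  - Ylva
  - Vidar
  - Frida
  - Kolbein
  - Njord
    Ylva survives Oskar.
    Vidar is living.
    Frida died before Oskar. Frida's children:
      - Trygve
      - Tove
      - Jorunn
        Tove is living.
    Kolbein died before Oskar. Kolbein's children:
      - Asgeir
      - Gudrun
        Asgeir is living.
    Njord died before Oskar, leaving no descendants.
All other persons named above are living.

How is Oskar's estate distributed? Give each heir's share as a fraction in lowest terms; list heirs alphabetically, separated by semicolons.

There is no surviving spouse, so the entire estate passes to Oskar's descendants per capita at each generation.
At generation 1 (Ylva, Vidar, Frida, Kolbein) there are 4 shares of (1)/4 = 1/4 each.
Living: Ylva and Vidar — each takes 1/4.
Deceased: Frida and Kolbein. Their combined 1/2 is pooled and carried to generation 2.
At generation 2 (Trygve, Tove, Jorunn, Asgeir, Gudrun) there are 5 shares of (1/2)/5 = 1/10 each.
Living: Trygve, Tove, Jorunn, Asgeir, and Gudrun — each takes 1/10.

Asgeir 1/10; Gudrun 1/10; Jorunn 1/10; Tove 1/10; Trygve 1/10; Vidar 1/4; Ylva 1/4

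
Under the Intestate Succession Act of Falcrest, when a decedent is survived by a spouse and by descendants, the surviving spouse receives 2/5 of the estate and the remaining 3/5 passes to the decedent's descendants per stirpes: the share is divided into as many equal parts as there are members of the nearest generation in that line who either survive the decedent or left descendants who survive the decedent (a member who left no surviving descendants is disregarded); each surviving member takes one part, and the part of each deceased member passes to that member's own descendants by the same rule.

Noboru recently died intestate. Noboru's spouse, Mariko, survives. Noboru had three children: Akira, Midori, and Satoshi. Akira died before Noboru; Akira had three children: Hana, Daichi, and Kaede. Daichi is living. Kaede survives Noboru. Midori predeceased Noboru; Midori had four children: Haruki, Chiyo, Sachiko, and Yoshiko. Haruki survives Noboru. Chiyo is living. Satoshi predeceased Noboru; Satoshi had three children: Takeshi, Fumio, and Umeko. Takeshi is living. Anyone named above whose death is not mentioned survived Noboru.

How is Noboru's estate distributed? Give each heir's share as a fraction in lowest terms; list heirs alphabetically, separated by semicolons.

Mariko, as surviving spouse, takes 2/5.
The remaining 3/5 passes to Noboru's descendants per stirpes.
The 3/5 is divided into 3 equal shares of 1/5 among Akira, Midori, Satoshi.
Akira predeceased; the 1/5 allotted to Akira's branch passes to Akira's issue by representation.
The 1/5 is divided into 3 equal shares of 1/15 among Hana, Daichi, Kaede.
Hana is living and takes 1/15.
Daichi is living and takes 1/15.
Kaede is living and takes 1/15.
Midori predeceased; the 1/5 allotted to Midori's branch passes to Midori's issue by representation.
The 1/5 is divided into 4 equal shares of 1/20 among Haruki, Chiyo, Sachiko, Yoshiko.
Haruki is living and takes 1/20.
Chiyo is living and takes 1/20.
Sachiko is living and takes 1/20.
Yoshiko is living and takes 1/20.
Satoshi predeceased; the 1/5 allotted to Satoshi's branch passes to Satoshi's issue by representation.
The 1/5 is divided into 3 equal shares of 1/15 among Takeshi, Fumio, Umeko.
Takeshi is living and takes 1/15.
Fumio is living and takes 1/15.
Umeko is living and takes 1/15.

Chiyo 1/20; Daichi 1/15; Fumio 1/15; Hana 1/15; Haruki 1/20; Kaede 1/15; Mariko 2/5; Sachiko 1/20; Takeshi 1/15; Umeko 1/15; Yoshiko 1/20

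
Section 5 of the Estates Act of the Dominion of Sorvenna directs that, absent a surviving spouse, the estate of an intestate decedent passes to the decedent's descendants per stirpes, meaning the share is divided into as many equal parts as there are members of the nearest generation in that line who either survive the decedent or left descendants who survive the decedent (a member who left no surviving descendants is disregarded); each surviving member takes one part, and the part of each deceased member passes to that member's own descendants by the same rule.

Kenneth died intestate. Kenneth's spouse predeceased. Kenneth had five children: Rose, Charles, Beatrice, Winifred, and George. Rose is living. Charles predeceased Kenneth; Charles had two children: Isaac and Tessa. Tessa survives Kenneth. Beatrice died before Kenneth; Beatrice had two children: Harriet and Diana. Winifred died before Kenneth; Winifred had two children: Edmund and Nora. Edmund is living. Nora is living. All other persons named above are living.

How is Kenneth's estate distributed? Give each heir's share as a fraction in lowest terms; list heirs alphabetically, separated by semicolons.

Diana 1/10; Edmund 1/10; George 1/5; Harriet 1/10; Isaac 1/10; Nora 1/10; Rose 1/5; Tessa 1/10

There is no surviving spouse, so the entire estate passes to Kenneth's descendants per stirpes.
The estate is divided into 5 equal shares of 1/5 among Rose, Charles, Beatrice, Winifred, George.
Rose is living and takes 1/5.
Charles predeceased; the 1/5 allotted to Charles's branch passes to Charles's issue by representation.
The 1/5 is divided into 2 equal shares of 1/10 among Isaac, Tessa.
Isaac is living and takes 1/10.
Tessa is living and takes 1/10.
Beatrice predeceased; the 1/5 allotted to Beatrice's branch passes to Beatrice's issue by representation.
The 1/5 is divided into 2 equal shares of 1/10 among Harriet, Diana.
Harriet is living and takes 1/10.
Diana is living and takes 1/10.
Winifred predeceased; the 1/5 allotted to Winifred's branch passes to Winifred's issue by representation.
The 1/5 is divided into 2 equal shares of 1/10 among Edmund, Nora.
Edmund is living and takes 1/10.
Nora is living and takes 1/10.
George is living and takes 1/5.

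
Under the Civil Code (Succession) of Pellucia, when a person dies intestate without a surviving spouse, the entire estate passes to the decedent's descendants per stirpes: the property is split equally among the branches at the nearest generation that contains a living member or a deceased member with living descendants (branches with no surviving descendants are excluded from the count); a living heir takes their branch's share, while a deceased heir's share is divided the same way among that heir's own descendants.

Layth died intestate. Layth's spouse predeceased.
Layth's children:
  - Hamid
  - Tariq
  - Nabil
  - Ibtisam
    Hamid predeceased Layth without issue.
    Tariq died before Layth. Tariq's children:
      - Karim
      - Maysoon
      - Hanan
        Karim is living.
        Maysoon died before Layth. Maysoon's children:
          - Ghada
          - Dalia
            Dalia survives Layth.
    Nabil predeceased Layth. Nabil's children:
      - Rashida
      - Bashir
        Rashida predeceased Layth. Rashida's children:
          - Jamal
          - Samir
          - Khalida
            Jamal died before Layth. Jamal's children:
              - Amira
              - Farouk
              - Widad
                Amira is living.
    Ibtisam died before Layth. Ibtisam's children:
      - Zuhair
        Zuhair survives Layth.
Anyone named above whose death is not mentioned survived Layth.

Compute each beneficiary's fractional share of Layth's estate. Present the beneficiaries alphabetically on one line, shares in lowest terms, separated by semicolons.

There is no surviving spouse, so the entire estate passes to Layth's descendants per stirpes.
Hamid left no surviving issue, so that branch lapses and is disregarded.
The estate is divided into 3 equal shares of 1/3 among Tariq, Nabil, Ibtisam.
Tariq predeceased; the 1/3 allotted to Tariq's branch passes to Tariq's issue by representation.
The 1/3 is divided into 3 equal shares of 1/9 among Karim, Maysoon, Hanan.
Karim is living and takes 1/9.
Maysoon predeceased; the 1/9 allotted to Maysoon's branch passes to Maysoon's issue by representation.
The 1/9 is divided into 2 equal shares of 1/18 among Ghada, Dalia.
Ghada is living and takes 1/18.
Dalia is living and takes 1/18.
Hanan is living and takes 1/9.
Nabil predeceased; the 1/3 allotted to Nabil's branch passes to Nabil's issue by representation.
The 1/3 is divided into 2 equal shares of 1/6 among Rashida, Bashir.
Rashida predeceased; the 1/6 allotted to Rashida's branch passes to Rashida's issue by representation.
The 1/6 is divided into 3 equal shares of 1/18 among Jamal, Samir, Khalida.
Jamal predeceased; the 1/18 allotted to Jamal's branch passes to Jamal's issue by representation.
The 1/18 is divided into 3 equal shares of 1/54 among Amira, Farouk, Widad.
Amira is living and takes 1/54.
Farouk is living and takes 1/54.
Widad is living and takes 1/54.
Samir is living and takes 1/18.
Khalida is living and takes 1/18.
Bashir is living and takes 1/6.
Ibtisam predeceased; the 1/3 allotted to Ibtisam's branch passes to Ibtisam's issue by representation.
Zuhair is the sole taker at this level and receives the full 1/3.

Amira 1/54; Bashir 1/6; Dalia 1/18; Farouk 1/54; Ghada 1/18; Hanan 1/9; Karim 1/9; Khalida 1/18; Samir 1/18; Widad 1/54; Zuhair 1/3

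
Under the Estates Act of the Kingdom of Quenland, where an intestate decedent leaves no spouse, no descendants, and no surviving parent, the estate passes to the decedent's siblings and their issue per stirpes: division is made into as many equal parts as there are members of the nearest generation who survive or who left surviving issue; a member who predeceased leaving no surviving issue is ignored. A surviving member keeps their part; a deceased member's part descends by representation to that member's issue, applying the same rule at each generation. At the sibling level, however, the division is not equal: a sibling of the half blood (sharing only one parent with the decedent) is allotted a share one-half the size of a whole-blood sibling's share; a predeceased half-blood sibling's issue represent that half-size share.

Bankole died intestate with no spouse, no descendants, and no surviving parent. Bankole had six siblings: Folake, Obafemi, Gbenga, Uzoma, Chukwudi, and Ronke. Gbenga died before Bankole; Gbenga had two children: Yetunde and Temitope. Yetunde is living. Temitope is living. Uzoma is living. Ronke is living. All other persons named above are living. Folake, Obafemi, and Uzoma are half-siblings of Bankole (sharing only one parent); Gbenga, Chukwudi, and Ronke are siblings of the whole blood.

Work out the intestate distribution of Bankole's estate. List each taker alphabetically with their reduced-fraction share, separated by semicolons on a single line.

No spouse, descendants, or parent survives, so the estate passes to Bankole's siblings per stirpes.
Half-blood siblings count for one-half the weight of whole-blood siblings at the initial division.
Dividing 1 in proportion to weights (total weight 9/2): Folake (weight 1/2) → 1/9; Obafemi (weight 1/2) → 1/9; Gbenga (weight 1) → 2/9; Uzoma (weight 1/2) → 1/9; Chukwudi (weight 1) → 2/9; Ronke (weight 1) → 2/9.
Folake is living and takes 1/9.
Obafemi is living and takes 1/9.
Gbenga predeceased; the 2/9 allotted to Gbenga's branch passes to Gbenga's issue by representation.
The 2/9 is divided into 2 equal shares of 1/9 among Yetunde, Temitope.
Yetunde is living and takes 1/9.
Temitope is living and takes 1/9.
Uzoma is living and takes 1/9.
Chukwudi is living and takes 2/9.
Ronke is living and takes 2/9.

Chukwudi 2/9; Folake 1/9; Obafemi 1/9; Ronke 2/9; Temitope 1/9; Uzoma 1/9; Yetunde 1/9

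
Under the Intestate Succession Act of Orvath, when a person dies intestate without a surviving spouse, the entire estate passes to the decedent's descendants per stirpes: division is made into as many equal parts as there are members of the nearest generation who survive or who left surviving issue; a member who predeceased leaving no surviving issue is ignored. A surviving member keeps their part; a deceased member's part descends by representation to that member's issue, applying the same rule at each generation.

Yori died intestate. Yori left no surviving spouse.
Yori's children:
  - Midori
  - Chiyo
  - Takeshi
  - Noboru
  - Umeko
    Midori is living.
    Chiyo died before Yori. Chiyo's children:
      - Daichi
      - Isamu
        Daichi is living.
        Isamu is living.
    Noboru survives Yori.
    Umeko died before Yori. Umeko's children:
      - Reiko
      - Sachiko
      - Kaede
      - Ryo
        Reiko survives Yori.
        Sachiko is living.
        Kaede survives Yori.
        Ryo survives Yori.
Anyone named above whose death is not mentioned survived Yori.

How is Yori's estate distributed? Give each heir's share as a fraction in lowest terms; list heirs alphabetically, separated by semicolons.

There is no surviving spouse, so the entire estate passes to Yori's descendants per stirpes.
The estate is divided into 5 equal shares of 1/5 among Midori, Chiyo, Takeshi, Noboru, Umeko.
Midori is living and takes 1/5.
Chiyo predeceased; the 1/5 allotted to Chiyo's branch passes to Chiyo's issue by representation.
The 1/5 is divided into 2 equal shares of 1/10 among Daichi, Isamu.
Daichi is living and takes 1/10.
Isamu is living and takes 1/10.
Takeshi is living and takes 1/5.
Noboru is living and takes 1/5.
Umeko predeceased; the 1/5 allotted to Umeko's branch passes to Umeko's issue by representation.
The 1/5 is divided into 4 equal shares of 1/20 among Reiko, Sachiko, Kaede, Ryo.
Reiko is living and takes 1/20.
Sachiko is living and takes 1/20.
Kaede is living and takes 1/20.
Ryo is living and takes 1/20.

Daichi 1/10; Isamu 1/10; Kaede 1/20; Midori 1/5; Noboru 1/5; Reiko 1/20; Ryo 1/20; Sachiko 1/20; Takeshi 1/5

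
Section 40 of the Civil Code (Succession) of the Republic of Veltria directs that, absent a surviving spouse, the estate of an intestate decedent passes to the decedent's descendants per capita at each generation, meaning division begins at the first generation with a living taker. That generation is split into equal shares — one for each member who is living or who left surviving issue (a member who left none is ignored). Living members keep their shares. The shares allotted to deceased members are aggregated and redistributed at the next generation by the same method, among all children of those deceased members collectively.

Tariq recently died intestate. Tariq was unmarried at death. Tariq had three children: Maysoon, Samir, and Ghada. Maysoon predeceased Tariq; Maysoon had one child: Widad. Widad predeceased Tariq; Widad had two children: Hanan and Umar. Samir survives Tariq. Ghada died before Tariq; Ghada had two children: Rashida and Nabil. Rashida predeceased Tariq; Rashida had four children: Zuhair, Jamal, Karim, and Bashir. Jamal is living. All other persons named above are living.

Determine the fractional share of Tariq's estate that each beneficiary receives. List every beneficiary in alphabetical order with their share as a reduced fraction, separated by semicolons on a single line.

There is no surviving spouse, so the entire estate passes to Tariq's descendants per capita at each generation.
At generation 1 (Maysoon, Samir, Ghada) there are 3 shares of (1)/3 = 1/3 each.
Living: Samir — each takes 1/3.
Deceased: Maysoon and Ghada. Their combined 2/3 is pooled and carried to generation 2.
At generation 2 (Widad, Rashida, Nabil) there are 3 shares of (2/3)/3 = 2/9 each.
Living: Nabil — each takes 2/9.
Deceased: Widad and Rashida. Their combined 4/9 is pooled and carried to generation 3.
At generation 3 (Hanan, Umar, Zuhair, Jamal, Karim, Bashir) there are 6 shares of (4/9)/6 = 2/27 each.
Living: Hanan, Umar, Zuhair, Jamal, Karim, and Bashir — each takes 2/27.

Bashir 2/27; Hanan 2/27; Jamal 2/27; Karim 2/27; Nabil 2/9; Samir 1/3; Umar 2/27; Zuhair 2/27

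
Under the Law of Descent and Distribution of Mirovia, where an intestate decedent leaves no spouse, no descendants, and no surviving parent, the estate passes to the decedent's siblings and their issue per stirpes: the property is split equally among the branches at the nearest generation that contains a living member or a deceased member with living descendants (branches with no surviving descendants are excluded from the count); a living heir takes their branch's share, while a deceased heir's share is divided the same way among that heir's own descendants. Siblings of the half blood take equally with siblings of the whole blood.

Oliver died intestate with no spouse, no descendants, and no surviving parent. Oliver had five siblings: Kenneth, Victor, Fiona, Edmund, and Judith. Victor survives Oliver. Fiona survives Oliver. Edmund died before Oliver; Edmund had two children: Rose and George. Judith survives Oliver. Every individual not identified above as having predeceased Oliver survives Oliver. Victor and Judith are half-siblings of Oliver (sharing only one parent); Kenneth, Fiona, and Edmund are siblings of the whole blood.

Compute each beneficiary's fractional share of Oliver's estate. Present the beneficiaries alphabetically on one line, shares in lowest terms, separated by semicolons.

No spouse, descendants, or parent survives, so the estate passes to Oliver's siblings per stirpes.
Half-blood and whole-blood siblings take equally under the stated rule.
The estate is divided into 5 equal shares of 1/5 among Kenneth, Victor, Fiona, Edmund, Judith.
Kenneth is living and takes 1/5.
Victor is living and takes 1/5.
Fiona is living and takes 1/5.
Edmund predeceased; the 1/5 allotted to Edmund's branch passes to Edmund's issue by representation.
The 1/5 is divided into 2 equal shares of 1/10 among Rose, George.
Rose is living and takes 1/10.
George is living and takes 1/10.
Judith is living and takes 1/5.

Fiona 1/5; George 1/10; Judith 1/5; Kenneth 1/5; Rose 1/10; Victor 1/5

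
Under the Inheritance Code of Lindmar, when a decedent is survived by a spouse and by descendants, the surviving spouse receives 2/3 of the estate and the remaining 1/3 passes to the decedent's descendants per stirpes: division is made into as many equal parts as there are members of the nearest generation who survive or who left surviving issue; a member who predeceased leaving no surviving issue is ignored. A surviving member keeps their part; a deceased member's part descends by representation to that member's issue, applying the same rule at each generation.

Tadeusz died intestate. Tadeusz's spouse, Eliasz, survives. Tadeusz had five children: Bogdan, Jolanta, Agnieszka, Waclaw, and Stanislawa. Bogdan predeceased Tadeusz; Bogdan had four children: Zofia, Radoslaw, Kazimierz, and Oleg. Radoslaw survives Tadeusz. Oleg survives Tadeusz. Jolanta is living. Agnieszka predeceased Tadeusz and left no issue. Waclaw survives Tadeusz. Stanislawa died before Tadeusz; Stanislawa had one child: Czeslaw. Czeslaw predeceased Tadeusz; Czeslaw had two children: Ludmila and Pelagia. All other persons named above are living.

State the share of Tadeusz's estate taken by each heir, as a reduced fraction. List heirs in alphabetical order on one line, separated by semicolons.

Eliasz 2/3; Jolanta 1/12; Kazimierz 1/48; Ludmila 1/24; Oleg 1/48; Pelagia 1/24; Radoslaw 1/48; Waclaw 1/12; Zofia 1/48

Eliasz, as surviving spouse, takes 2/3.
The remaining 1/3 passes to Tadeusz's descendants per stirpes.
Agnieszka left no surviving issue, so that branch lapses and is disregarded.
The 1/3 is divided into 4 equal shares of 1/12 among Bogdan, Jolanta, Waclaw, Stanislawa.
Bogdan predeceased; the 1/12 allotted to Bogdan's branch passes to Bogdan's issue by representation.
The 1/12 is divided into 4 equal shares of 1/48 among Zofia, Radoslaw, Kazimierz, Oleg.
Zofia is living and takes 1/48.
Radoslaw is living and takes 1/48.
Kazimierz is living and takes 1/48.
Oleg is living and takes 1/48.
Jolanta is living and takes 1/12.
Waclaw is living and takes 1/12.
Stanislawa predeceased; the 1/12 allotted to Stanislawa's branch passes to Stanislawa's issue by representation.
Czeslaw's line is the sole branch at this level, so the full 1/12 passes to Czeslaw's issue by representation.
The 1/12 is divided into 2 equal shares of 1/24 among Ludmila, Pelagia.
Ludmila is living and takes 1/24.
Pelagia is living and takes 1/24.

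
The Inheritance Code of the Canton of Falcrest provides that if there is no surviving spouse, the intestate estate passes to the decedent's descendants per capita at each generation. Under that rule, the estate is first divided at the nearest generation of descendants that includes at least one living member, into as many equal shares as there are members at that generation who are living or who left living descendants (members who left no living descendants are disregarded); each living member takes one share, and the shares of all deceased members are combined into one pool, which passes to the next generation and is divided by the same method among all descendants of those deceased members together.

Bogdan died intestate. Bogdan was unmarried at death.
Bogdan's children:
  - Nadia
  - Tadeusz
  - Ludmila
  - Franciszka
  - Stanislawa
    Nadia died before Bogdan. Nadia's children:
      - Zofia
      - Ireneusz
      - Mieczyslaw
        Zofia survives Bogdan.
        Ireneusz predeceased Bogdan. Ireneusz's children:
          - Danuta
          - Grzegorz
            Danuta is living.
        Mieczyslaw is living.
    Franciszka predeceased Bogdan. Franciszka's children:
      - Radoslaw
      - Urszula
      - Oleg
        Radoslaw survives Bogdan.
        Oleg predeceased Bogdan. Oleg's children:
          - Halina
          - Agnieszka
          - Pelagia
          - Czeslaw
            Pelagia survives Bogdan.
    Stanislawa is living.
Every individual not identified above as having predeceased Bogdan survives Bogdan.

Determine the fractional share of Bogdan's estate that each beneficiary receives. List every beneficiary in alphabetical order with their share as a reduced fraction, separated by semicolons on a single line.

Agnieszka 1/45; Czeslaw 1/45; Danuta 1/45; Grzegorz 1/45; Halina 1/45; Ludmila 1/5; Mieczyslaw 1/15; Pelagia 1/45; Radoslaw 1/15; Stanislawa 1/5; Tadeusz 1/5; Urszula 1/15; Zofia 1/15

There is no surviving spouse, so the entire estate passes to Bogdan's descendants per capita at each generation.
At generation 1 (Nadia, Tadeusz, Ludmila, Franciszka, Stanislawa) there are 5 shares of (1)/5 = 1/5 each.
Living: Tadeusz, Ludmila, and Stanislawa — each takes 1/5.
Deceased: Nadia and Franciszka. Their combined 2/5 is pooled and carried to generation 2.
At generation 2 (Zofia, Ireneusz, Mieczyslaw, Radoslaw, Urszula, Oleg) there are 6 shares of (2/5)/6 = 1/15 each.
Living: Zofia, Mieczyslaw, Radoslaw, and Urszula — each takes 1/15.
Deceased: Ireneusz and Oleg. Their combined 2/15 is pooled and carried to generation 3.
At generation 3 (Danuta, Grzegorz, Halina, Agnieszka, Pelagia, Czeslaw) there are 6 shares of (2/15)/6 = 1/45 each.
Living: Danuta, Grzegorz, Halina, Agnieszka, Pelagia, and Czeslaw — each takes 1/45.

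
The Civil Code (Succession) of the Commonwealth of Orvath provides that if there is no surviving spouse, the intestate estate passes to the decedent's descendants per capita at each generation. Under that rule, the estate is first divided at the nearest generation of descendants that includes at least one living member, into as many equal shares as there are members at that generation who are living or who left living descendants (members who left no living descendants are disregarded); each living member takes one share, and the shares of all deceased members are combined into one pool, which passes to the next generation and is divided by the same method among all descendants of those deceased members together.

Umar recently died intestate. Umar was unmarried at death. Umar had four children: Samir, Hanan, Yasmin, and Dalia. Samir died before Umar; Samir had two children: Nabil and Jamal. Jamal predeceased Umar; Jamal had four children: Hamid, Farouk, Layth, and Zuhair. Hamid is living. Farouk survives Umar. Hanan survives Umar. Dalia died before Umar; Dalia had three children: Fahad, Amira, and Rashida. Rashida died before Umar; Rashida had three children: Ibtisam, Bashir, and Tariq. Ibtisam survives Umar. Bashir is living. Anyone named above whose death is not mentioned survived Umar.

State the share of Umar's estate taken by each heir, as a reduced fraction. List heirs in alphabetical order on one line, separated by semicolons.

Amira 1/10; Bashir 1/35; Fahad 1/10; Farouk 1/35; Hamid 1/35; Hanan 1/4; Ibtisam 1/35; Layth 1/35; Nabil 1/10; Tariq 1/35; Yasmin 1/4; Zuhair 1/35

There is no surviving spouse, so the entire estate passes to Umar's descendants per capita at each generation.
At generation 1 (Samir, Hanan, Yasmin, Dalia) there are 4 shares of (1)/4 = 1/4 each.
Living: Hanan and Yasmin — each takes 1/4.
Deceased: Samir and Dalia. Their combined 1/2 is pooled and carried to generation 2.
At generation 2 (Nabil, Jamal, Fahad, Amira, Rashida) there are 5 shares of (1/2)/5 = 1/10 each.
Living: Nabil, Fahad, and Amira — each takes 1/10.
Deceased: Jamal and Rashida. Their combined 1/5 is pooled and carried to generation 3.
At generation 3 (Hamid, Farouk, Layth, Zuhair, Ibtisam, Bashir, Tariq) there are 7 shares of (1/5)/7 = 1/35 each.
Living: Hamid, Farouk, Layth, Zuhair, Ibtisam, Bashir, and Tariq — each takes 1/35.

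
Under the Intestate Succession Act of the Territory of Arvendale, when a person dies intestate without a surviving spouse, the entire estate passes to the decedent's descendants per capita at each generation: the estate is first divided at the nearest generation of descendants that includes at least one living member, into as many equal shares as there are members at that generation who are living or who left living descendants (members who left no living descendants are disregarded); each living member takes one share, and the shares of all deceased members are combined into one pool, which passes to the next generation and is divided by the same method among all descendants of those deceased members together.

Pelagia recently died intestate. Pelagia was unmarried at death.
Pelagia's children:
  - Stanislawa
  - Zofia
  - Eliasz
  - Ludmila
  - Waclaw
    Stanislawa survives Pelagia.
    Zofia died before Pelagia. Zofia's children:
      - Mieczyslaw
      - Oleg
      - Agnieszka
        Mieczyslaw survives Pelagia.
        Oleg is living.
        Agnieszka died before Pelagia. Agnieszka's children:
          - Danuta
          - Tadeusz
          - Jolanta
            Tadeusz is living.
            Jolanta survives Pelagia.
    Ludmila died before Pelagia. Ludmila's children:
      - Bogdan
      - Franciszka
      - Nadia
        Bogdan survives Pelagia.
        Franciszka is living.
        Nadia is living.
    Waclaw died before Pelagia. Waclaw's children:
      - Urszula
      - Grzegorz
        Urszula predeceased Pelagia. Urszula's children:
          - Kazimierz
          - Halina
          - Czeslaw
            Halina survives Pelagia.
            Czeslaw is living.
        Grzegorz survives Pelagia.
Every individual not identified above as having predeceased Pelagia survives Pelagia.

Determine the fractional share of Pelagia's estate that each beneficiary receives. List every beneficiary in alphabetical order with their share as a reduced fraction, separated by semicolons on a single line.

There is no surviving spouse, so the entire estate passes to Pelagia's descendants per capita at each generation.
At generation 1 (Stanislawa, Zofia, Eliasz, Ludmila, Waclaw) there are 5 shares of (1)/5 = 1/5 each.
Living: Stanislawa and Eliasz — each takes 1/5.
Deceased: Zofia, Ludmila, and Waclaw. Their combined 3/5 is pooled and carried to generation 2.
At generation 2 (Mieczyslaw, Oleg, Agnieszka, Bogdan, Franciszka, Nadia, Urszula, Grzegorz) there are 8 shares of (3/5)/8 = 3/40 each.
Living: Mieczyslaw, Oleg, Bogdan, Franciszka, Nadia, and Grzegorz — each takes 3/40.
Deceased: Agnieszka and Urszula. Their combined 3/20 is pooled and carried to generation 3.
At generation 3 (Danuta, Tadeusz, Jolanta, Kazimierz, Halina, Czeslaw) there are 6 shares of (3/20)/6 = 1/40 each.
Living: Danuta, Tadeusz, Jolanta, Kazimierz, Halina, and Czeslaw — each takes 1/40.

Bogdan 3/40; Czeslaw 1/40; Danuta 1/40; Eliasz 1/5; Franciszka 3/40; Grzegorz 3/40; Halina 1/40; Jolanta 1/40; Kazimierz 1/40; Mieczyslaw 3/40; Nadia 3/40; Oleg 3/40; Stanislawa 1/5; Tadeusz 1/40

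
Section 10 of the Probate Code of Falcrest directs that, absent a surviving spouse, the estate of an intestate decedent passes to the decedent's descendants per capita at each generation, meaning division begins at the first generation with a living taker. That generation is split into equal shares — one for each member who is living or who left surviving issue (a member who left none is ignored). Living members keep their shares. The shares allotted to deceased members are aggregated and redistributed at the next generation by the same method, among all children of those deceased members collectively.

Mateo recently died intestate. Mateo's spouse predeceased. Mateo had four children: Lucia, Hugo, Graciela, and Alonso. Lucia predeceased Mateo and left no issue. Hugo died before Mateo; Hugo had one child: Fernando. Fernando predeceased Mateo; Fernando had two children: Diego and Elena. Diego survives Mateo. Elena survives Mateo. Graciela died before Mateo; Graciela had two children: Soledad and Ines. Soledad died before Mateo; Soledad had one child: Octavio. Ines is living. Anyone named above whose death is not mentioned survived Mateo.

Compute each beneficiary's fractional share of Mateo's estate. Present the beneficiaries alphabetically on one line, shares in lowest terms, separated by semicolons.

Alonso 1/3; Diego 4/27; Elena 4/27; Ines 2/9; Octavio 4/27

There is no surviving spouse, so the entire estate passes to Mateo's descendants per capita at each generation.
At generation 1 (Hugo, Graciela, Alonso) there are 3 shares of (1)/3 = 1/3 each.
Living: Alonso — each takes 1/3.
Deceased: Hugo and Graciela. Their combined 2/3 is pooled and carried to generation 2.
At generation 2 (Fernando, Soledad, Ines) there are 3 shares of (2/3)/3 = 2/9 each.
Living: Ines — each takes 2/9.
Deceased: Fernando and Soledad. Their combined 4/9 is pooled and carried to generation 3.
At generation 3 (Diego, Elena, Octavio) there are 3 shares of (4/9)/3 = 4/27 each.
Living: Diego, Elena, and Octavio — each takes 4/27.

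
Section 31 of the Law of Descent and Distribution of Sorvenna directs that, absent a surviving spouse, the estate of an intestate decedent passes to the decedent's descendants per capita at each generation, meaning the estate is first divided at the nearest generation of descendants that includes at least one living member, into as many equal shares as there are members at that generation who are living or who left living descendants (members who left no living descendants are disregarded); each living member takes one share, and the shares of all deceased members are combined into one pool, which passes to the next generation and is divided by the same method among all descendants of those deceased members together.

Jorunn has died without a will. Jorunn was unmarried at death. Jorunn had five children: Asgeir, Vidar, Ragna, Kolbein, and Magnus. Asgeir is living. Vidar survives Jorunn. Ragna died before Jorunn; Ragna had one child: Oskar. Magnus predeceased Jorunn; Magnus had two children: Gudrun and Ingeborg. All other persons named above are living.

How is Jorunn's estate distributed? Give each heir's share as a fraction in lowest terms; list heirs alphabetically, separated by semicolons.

Asgeir 1/5; Gudrun 2/15; Ingeborg 2/15; Kolbein 1/5; Oskar 2/15; Vidar 1/5

There is no surviving spouse, so the entire estate passes to Jorunn's descendants per capita at each generation.
At generation 1 (Asgeir, Vidar, Ragna, Kolbein, Magnus) there are 5 shares of (1)/5 = 1/5 each.
Living: Asgeir, Vidar, and Kolbein — each takes 1/5.
Deceased: Ragna and Magnus. Their combined 2/5 is pooled and carried to generation 2.
At generation 2 (Oskar, Gudrun, Ingeborg) there are 3 shares of (2/5)/3 = 2/15 each.
Living: Oskar, Gudrun, and Ingeborg — each takes 2/15.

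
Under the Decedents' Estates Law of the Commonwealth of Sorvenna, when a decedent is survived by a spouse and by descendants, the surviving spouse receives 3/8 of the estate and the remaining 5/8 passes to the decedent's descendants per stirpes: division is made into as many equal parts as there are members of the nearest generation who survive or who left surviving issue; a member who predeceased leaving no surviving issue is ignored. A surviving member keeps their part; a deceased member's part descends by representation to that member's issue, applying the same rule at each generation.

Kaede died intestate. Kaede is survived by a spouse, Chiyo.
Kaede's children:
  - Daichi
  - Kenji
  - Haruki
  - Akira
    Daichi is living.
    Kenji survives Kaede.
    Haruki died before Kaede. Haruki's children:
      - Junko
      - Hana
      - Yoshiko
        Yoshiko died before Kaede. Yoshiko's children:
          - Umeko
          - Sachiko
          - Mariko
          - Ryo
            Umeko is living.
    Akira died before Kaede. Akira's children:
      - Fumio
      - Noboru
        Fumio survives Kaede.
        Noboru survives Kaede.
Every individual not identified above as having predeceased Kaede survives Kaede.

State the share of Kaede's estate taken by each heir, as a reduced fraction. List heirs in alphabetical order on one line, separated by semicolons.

Chiyo, as surviving spouse, takes 3/8.
The remaining 5/8 passes to Kaede's descendants per stirpes.
The 5/8 is divided into 4 equal shares of 5/32 among Daichi, Kenji, Haruki, Akira.
Daichi is living and takes 5/32.
Kenji is living and takes 5/32.
Haruki predeceased; the 5/32 allotted to Haruki's branch passes to Haruki's issue by representation.
The 5/32 is divided into 3 equal shares of 5/96 among Junko, Hana, Yoshiko.
Junko is living and takes 5/96.
Hana is living and takes 5/96.
Yoshiko predeceased; the 5/96 allotted to Yoshiko's branch passes to Yoshiko's issue by representation.
The 5/96 is divided into 4 equal shares of 5/384 among Umeko, Sachiko, Mariko, Ryo.
Umeko is living and takes 5/384.
Sachiko is living and takes 5/384.
Mariko is living and takes 5/384.
Ryo is living and takes 5/384.
Akira predeceased; the 5/32 allotted to Akira's branch passes to Akira's issue by representation.
The 5/32 is divided into 2 equal shares of 5/64 among Fumio, Noboru.
Fumio is living and takes 5/64.
Noboru is living and takes 5/64.

Chiyo 3/8; Daichi 5/32; Fumio 5/64; Hana 5/96; Junko 5/96; Kenji 5/32; Mariko 5/384; Noboru 5/64; Ryo 5/384; Sachiko 5/384; Umeko 5/384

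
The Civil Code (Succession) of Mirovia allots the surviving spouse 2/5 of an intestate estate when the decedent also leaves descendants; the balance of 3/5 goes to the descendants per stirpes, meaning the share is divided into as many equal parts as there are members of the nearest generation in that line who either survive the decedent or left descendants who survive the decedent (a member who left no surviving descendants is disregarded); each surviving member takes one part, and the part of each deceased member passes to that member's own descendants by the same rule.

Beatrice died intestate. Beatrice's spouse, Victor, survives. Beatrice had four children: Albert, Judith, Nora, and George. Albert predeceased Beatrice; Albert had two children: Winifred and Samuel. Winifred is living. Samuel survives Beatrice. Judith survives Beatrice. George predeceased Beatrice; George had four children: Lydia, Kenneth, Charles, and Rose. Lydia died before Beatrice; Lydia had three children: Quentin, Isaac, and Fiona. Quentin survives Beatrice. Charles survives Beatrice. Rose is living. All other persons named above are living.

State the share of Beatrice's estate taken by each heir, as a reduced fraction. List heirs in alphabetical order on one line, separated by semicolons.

Victor, as surviving spouse, takes 2/5.
The remaining 3/5 passes to Beatrice's descendants per stirpes.
The 3/5 is divided into 4 equal shares of 3/20 among Albert, Judith, Nora, George.
Albert predeceased; the 3/20 allotted to Albert's branch passes to Albert's issue by representation.
The 3/20 is divided into 2 equal shares of 3/40 among Winifred, Samuel.
Winifred is living and takes 3/40.
Samuel is living and takes 3/40.
Judith is living and takes 3/20.
Nora is living and takes 3/20.
George predeceased; the 3/20 allotted to George's branch passes to George's issue by representation.
The 3/20 is divided into 4 equal shares of 3/80 among Lydia, Kenneth, Charles, Rose.
Lydia predeceased; the 3/80 allotted to Lydia's branch passes to Lydia's issue by representation.
The 3/80 is divided into 3 equal shares of 1/80 among Quentin, Isaac, Fiona.
Quentin is living and takes 1/80.
Isaac is living and takes 1/80.
Fiona is living and takes 1/80.
Kenneth is living and takes 3/80.
Charles is living and takes 3/80.
Rose is living and takes 3/80.

Charles 3/80; Fiona 1/80; Isaac 1/80; Judith 3/20; Kenneth 3/80; Nora 3/20; Quentin 1/80; Rose 3/80; Samuel 3/40; Victor 2/5; Winifred 3/40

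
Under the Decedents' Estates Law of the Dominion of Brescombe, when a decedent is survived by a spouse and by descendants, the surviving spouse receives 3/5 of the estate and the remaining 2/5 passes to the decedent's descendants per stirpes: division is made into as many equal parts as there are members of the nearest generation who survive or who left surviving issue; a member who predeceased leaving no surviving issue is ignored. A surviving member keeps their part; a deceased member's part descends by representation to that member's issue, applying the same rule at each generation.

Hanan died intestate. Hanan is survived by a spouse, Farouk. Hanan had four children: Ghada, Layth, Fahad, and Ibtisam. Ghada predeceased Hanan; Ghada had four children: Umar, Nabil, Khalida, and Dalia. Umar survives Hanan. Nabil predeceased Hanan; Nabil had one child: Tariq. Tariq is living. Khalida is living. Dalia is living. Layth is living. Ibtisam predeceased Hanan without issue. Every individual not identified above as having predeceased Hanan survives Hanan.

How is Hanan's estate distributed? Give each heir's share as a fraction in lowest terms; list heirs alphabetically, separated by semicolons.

Farouk, as surviving spouse, takes 3/5.
The remaining 2/5 passes to Hanan's descendants per stirpes.
Ibtisam left no surviving issue, so that branch lapses and is disregarded.
The 2/5 is divided into 3 equal shares of 2/15 among Ghada, Layth, Fahad.
Ghada predeceased; the 2/15 allotted to Ghada's branch passes to Ghada's issue by representation.
The 2/15 is divided into 4 equal shares of 1/30 among Umar, Nabil, Khalida, Dalia.
Umar is living and takes 1/30.
Nabil predeceased; the 1/30 allotted to Nabil's branch passes to Nabil's issue by representation.
Tariq is the sole taker at this level and receives the full 1/30.
Khalida is living and takes 1/30.
Dalia is living and takes 1/30.
Layth is living and takes 2/15.
Fahad is living and takes 2/15.

Dalia 1/30; Fahad 2/15; Farouk 3/5; Khalida 1/30; Layth 2/15; Tariq 1/30; Umar 1/30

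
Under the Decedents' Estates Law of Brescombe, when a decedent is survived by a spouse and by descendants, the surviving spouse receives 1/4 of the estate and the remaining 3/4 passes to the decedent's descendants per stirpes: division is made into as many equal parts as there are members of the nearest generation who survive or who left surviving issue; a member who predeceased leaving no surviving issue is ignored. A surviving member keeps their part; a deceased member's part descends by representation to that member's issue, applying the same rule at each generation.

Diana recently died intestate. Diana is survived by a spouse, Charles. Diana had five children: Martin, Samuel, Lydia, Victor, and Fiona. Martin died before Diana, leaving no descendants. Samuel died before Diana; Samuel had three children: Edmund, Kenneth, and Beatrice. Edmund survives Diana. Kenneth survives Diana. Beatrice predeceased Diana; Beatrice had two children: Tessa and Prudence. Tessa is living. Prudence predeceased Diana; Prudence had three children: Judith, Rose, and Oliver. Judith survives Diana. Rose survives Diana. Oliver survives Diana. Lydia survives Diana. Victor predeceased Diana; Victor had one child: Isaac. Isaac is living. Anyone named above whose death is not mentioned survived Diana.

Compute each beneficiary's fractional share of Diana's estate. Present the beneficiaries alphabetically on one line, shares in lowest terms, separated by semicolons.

Charles 1/4; Edmund 1/16; Fiona 3/16; Isaac 3/16; Judith 1/96; Kenneth 1/16; Lydia 3/16; Oliver 1/96; Rose 1/96; Tessa 1/32

Charles, as surviving spouse, takes 1/4.
The remaining 3/4 passes to Diana's descendants per stirpes.
Martin left no surviving issue, so that branch lapses and is disregarded.
The 3/4 is divided into 4 equal shares of 3/16 among Samuel, Lydia, Victor, Fiona.
Samuel predeceased; the 3/16 allotted to Samuel's branch passes to Samuel's issue by representation.
The 3/16 is divided into 3 equal shares of 1/16 among Edmund, Kenneth, Beatrice.
Edmund is living and takes 1/16.
Kenneth is living and takes 1/16.
Beatrice predeceased; the 1/16 allotted to Beatrice's branch passes to Beatrice's issue by representation.
The 1/16 is divided into 2 equal shares of 1/32 among Tessa, Prudence.
Tessa is living and takes 1/32.
Prudence predeceased; the 1/32 allotted to Prudence's branch passes to Prudence's issue by representation.
The 1/32 is divided into 3 equal shares of 1/96 among Judith, Rose, Oliver.
Judith is living and takes 1/96.
Rose is living and takes 1/96.
Oliver is living and takes 1/96.
Lydia is living and takes 3/16.
Victor predeceased; the 3/16 allotted to Victor's branch passes to Victor's issue by representation.
Isaac is the sole taker at this level and receives the full 3/16.
Fiona is living and takes 3/16.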